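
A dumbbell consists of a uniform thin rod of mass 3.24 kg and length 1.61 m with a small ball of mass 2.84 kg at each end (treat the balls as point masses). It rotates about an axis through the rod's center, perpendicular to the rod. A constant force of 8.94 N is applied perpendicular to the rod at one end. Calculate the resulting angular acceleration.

I_rod = (1/12)ML² = (1/12)(3.24)(1.61)² = 0.6999 kg·m².
I_balls = 2·m·(L/2)² = 2(2.84)(0.8050)² = 3.681 kg·m².
Total I = 4.381 kg·m².
τ = F·(L/2) = (8.94)(0.805) = 7.197 N·m.
α = τ/I = 7.197/4.381 = 1.643 rad/s².

α ≈ 1.64 rad/s²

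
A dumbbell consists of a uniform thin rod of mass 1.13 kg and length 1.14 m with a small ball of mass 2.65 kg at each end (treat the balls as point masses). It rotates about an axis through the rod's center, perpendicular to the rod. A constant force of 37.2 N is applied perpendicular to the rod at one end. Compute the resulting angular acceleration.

α ≈ 11.5 rad/s²

I_rod = (1/12)ML² = (1/12)(1.13)(1.14)² = 0.1224 kg·m².
I_balls = 2·m·(L/2)² = 2(2.65)(0.5700)² = 1.722 kg·m².
Total I = 1.844 kg·m².
τ = F·(L/2) = (37.2)(0.570) = 21.20 N·m.
α = τ/I = 21.20/1.844 = 11.50 rad/s².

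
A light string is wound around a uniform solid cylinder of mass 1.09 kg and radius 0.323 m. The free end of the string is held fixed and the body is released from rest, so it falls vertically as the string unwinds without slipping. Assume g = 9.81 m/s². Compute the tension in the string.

T ≈ 3.56 N

Translation: Mg − T = Ma. Rotation about the center: TR = Iα with I = ½MR².
With a = αR: T = (I/R²)a = (1/2)M a, so Mg = (1 + 0.5000)Ma.
a = g/(1 + 0.5000) = 9.81/1.500 = 6.540 m/s².
T = 0.5000·M·a = (0.5000)(1.09)(6.540) = 3.564 N.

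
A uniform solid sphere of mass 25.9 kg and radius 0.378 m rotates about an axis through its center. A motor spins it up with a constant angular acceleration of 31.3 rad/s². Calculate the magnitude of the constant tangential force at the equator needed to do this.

I = (2/5)MR² = (2/5)(25.9)(0.378)² = 1.480 kg·m².
The required torque is τ = Iα = (1.480)(31.30) = 46.33 N·m.
A tangential force at the equator gives τ = FR, so F = τ/R = 46.33/0.378 = 122.6 N.

F ≈ 123 N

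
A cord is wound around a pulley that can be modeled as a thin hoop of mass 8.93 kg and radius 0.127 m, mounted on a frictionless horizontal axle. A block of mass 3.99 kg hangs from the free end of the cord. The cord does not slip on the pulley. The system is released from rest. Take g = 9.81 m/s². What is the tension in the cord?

T ≈ 27.1 N

I = MR² = (8.93)(0.127)² = 0.1440 kg·m².
Block: mg − T = ma. Pulley: TR = Iα. No-slip: a = αR, so T = (I/R²)a = 8.930·a.
Then mg = (m + 8.930)a, so a = (3.99)(9.81)/(3.99 + 8.930) = 3.030 m/s².
T = 8.930·a = 27.05 N.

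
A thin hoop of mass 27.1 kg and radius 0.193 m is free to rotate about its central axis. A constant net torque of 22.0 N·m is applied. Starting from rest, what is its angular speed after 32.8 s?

ω ≈ 715 rad/s

I = MR² = (27.1)(0.193)² = 1.009 kg·m².
α = τ/I = 22.0/1.009 = 21.79 rad/s².
ω = ω₀ + αt = 0 + (21.79)(32.8) = 714.8 rad/s.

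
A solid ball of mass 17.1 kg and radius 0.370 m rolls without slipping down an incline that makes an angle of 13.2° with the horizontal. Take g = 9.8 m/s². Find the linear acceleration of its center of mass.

a ≈ 1.60 m/s²

Translation along the incline: Mg sinθ − f = Ma.
Rotation about the center: fR = Iα with I = (2/5)MR². No-slip gives a = αR, so f = (I/R²)a = (2/5)M a.
Substituting: Mg sinθ = (1 + 0.4000)Ma, so a = g sinθ/(1 + 0.4000) = (9.8) sin 13.2° / 1.400 = 1.598 m/s².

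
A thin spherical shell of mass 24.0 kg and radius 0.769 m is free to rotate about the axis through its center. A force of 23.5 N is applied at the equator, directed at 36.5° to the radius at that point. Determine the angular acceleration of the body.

α ≈ 1.14 rad/s²

I = (2/3)MR² = (2/3)(24.0)(0.769)² = 9.462 kg·m².
Only the tangential component produces torque: τ = F R sinθ = (23.5)(0.769) sin 36.5° = 10.75 N·m.
From τ = Iα: α = 10.75/9.462 = 1.136 rad/s².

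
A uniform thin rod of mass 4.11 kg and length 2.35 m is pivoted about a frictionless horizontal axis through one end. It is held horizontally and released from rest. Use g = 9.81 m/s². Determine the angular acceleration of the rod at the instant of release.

α ≈ 6.26 rad/s²

About the pivot, I = (1/3)ML² = (1/3)(4.11)(2.35)² = 7.566 kg·m².
The weight acts at the center, a distance L/2 = 1.175 m from the pivot; τ = Mg(L/2) = 47.37 N·m.
α = τ/I = 47.37/7.566 = 6.262 rad/s².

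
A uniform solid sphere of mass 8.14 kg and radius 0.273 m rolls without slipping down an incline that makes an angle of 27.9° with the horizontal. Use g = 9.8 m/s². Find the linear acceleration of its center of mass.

Translation along the incline: Mg sinθ − f = Ma.
Rotation about the center: fR = Iα with I = (2/5)MR². No-slip gives a = αR, so f = (I/R²)a = (2/5)M a.
Substituting: Mg sinθ = (1 + 0.4000)Ma, so a = g sinθ/(1 + 0.4000) = (9.8) sin 27.9° / 1.400 = 3.276 m/s².

a ≈ 3.28 m/s²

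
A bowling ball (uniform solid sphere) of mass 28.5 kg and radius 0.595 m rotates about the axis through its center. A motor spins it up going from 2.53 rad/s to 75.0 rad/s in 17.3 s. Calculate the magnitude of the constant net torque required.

I = (2/5)MR² = (2/5)(28.5)(0.595)² = 4.036 kg·m².
α = Δω/Δt = (75.0 − 2.53)/17.3 = 4.189 rad/s².
τ = Iα = (4.036)(4.189) = 16.91 N·m.

τ ≈ 16.9 N·m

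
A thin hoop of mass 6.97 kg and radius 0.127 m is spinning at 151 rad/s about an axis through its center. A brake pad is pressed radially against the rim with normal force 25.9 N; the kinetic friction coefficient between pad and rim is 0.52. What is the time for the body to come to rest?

t ≈ 9.92 s

I = MR² = (6.97)(0.127)² = 0.1124 kg·m².
Friction force f = μN = (0.52)(25.9) = 13.47 N at the rim; torque magnitude τ = fR = 1.710 N·m, opposing ω.
|α| = τ/I = 1.710/0.1124 = 15.21 rad/s² (deceleration).
0 = ω₀ − |α|t ⇒ t = ω₀/|α| = 151/15.21 = 9.925 s.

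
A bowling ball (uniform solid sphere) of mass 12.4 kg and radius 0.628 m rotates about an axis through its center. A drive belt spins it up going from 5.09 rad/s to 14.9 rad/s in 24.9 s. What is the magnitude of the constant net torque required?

τ ≈ 0.771 N·m

I = (2/5)MR² = (2/5)(12.4)(0.628)² = 1.956 kg·m².
α = Δω/Δt = (14.9 − 5.09)/24.9 = 0.3940 rad/s².
τ = Iα = (1.956)(0.3940) = 0.7707 N·m.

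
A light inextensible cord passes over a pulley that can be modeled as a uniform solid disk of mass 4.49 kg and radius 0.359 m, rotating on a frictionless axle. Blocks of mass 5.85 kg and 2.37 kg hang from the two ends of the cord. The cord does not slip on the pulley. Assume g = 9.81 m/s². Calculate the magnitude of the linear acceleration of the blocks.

a ≈ 3.26 m/s²

I = ½MR² = (1/2)(4.49)(0.359)² = 0.2893 kg·m².
Heavier block: m₁g − T₁ = m₁a. Lighter block: T₂ − m₂g = m₂a.
Pulley: (T₁ − T₂)R = Iα = I(a/R), so T₁ − T₂ = (I/R²)a = (1/2)M_p a = 2.245·a.
Adding the three: (m₁ − m₂)g = (m₁ + m₂ + 2.245)a, so a = (5.85 − 2.37)(9.81)/(5.85 + 2.37 + 2.245) = 3.262 m/s².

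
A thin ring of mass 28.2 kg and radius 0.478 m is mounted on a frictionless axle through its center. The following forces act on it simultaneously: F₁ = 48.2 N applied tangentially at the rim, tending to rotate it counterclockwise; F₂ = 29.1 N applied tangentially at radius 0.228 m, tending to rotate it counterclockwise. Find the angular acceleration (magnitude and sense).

I = MR² = (28.2)(0.478)² = 6.443 kg·m².
Taking counterclockwise as positive: τ₁ = +(48.2)(0.478) = +23.04 N·m; τ₂ = +(29.1)(0.228) = +6.635 N·m.
Net torque τ = 29.67 N·m.
α = τ/I = 29.67/6.443 = 4.606 rad/s².

α ≈ 4.61 rad/s², counterclockwise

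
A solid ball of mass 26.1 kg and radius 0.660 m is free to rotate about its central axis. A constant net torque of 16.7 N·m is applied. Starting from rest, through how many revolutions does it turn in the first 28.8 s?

I = (2/5)MR² = (2/5)(26.1)(0.660)² = 4.548 kg·m².
α = τ/I = 16.7/4.548 = 3.672 rad/s².
θ = ½αt² = ½(3.672)(28.8)² = 1523 rad.
Revolutions = θ/(2π) = 242.4.

≈ 242 revolutions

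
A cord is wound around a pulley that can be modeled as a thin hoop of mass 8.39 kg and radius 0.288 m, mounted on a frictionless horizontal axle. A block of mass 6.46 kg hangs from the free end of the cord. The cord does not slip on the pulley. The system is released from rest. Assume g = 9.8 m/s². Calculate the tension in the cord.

I = MR² = (8.39)(0.288)² = 0.6959 kg·m².
Block: mg − T = ma. Pulley: TR = Iα. No-slip: a = αR, so T = (I/R²)a = 8.390·a.
Then mg = (m + 8.390)a, so a = (6.46)(9.8)/(6.46 + 8.390) = 4.263 m/s².
T = 8.390·a = 35.77 N.

T ≈ 35.8 N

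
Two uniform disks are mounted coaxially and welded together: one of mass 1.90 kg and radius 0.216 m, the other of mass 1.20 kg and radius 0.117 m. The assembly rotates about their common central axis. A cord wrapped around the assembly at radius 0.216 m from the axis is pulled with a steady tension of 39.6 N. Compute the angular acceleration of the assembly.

α ≈ 163 rad/s²

I = ½M₁R₁² + ½M₂R₂² = ½(1.90)(0.216)² + ½(1.20)(0.117)² = 0.05254 kg·m².
τ = F r = (39.6)(0.216) = 8.554 N·m.
α = τ/I = 8.554/0.05254 = 162.8 rad/s².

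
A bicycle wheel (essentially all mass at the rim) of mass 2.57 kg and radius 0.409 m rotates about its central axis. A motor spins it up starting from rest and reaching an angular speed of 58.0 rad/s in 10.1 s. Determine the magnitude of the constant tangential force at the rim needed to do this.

F ≈ 6.04 N

I = MR² = (2.57)(0.409)² = 0.4299 kg·m².
α = Δω/Δt = (58.0 − 0)/10.1 = 5.743 rad/s².
The required torque is τ = Iα = (0.4299)(5.743) = 2.469 N·m.
A tangential force at the rim gives τ = FR, so F = τ/R = 2.469/0.409 = 6.036 N.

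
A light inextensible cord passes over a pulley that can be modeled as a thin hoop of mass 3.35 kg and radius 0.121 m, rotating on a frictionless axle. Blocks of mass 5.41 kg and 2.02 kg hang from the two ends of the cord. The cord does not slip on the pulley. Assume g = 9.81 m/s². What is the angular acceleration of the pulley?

α ≈ 25.5 rad/s²

I = MR² = (3.35)(0.121)² = 0.04905 kg·m².
Heavier block: m₁g − T₁ = m₁a. Lighter block: T₂ − m₂g = m₂a.
Pulley: (T₁ − T₂)R = Iα = I(a/R), so T₁ − T₂ = (I/R²)a = 1·M_p a = 3.350·a.
Adding the three: (m₁ − m₂)g = (m₁ + m₂ + 3.350)a, so a = (5.41 − 2.02)(9.81)/(5.41 + 2.02 + 3.350) = 3.085 m/s².
α = a/R = 3.085/0.121 = 25.50 rad/s².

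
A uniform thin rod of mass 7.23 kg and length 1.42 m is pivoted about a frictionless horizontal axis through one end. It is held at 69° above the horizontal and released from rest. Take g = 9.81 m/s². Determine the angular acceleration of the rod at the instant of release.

About the pivot, I = (1/3)ML² = (1/3)(7.23)(1.42)² = 4.860 kg·m².
The weight acts at the center, a distance L/2 = 0.7100 m from the pivot; τ = Mg(L/2) cos 69° = 18.05 N·m.
α = τ/I = 18.05/4.860 = 3.714 rad/s².

α ≈ 3.71 rad/s²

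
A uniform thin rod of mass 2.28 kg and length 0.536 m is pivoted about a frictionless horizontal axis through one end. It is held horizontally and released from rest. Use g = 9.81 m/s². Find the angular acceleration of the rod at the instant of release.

α ≈ 27.5 rad/s²

About the pivot, I = (1/3)ML² = (1/3)(2.28)(0.536)² = 0.2183 kg·m².
The weight acts at the center, a distance L/2 = 0.2680 m from the pivot; τ = Mg(L/2) = 5.994 N·m.
α = τ/I = 5.994/0.2183 = 27.45 rad/s².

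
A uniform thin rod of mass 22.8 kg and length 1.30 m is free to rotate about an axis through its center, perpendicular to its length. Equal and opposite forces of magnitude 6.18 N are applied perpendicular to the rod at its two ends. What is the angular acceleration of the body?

I = (1/12)ML² = (1/12)(22.8)(1.30)² = 3.211 kg·m².
The couple gives τ = F·(L/2) + F·(L/2) = F L = (6.18)(1.30) = 8.034 N·m.
From τ = Iα: α = 8.034/3.211 = 2.502 rad/s².

α ≈ 2.50 rad/s²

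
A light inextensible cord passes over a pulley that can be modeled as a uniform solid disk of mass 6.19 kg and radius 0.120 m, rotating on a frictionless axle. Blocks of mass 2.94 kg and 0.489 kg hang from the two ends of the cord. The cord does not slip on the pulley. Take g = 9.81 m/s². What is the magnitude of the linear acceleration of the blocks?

I = ½MR² = (1/2)(6.19)(0.120)² = 0.04457 kg·m².
Heavier block: m₁g − T₁ = m₁a. Lighter block: T₂ − m₂g = m₂a.
Pulley: (T₁ − T₂)R = Iα = I(a/R), so T₁ − T₂ = (I/R²)a = (1/2)M_p a = 3.095·a.
Adding the three: (m₁ − m₂)g = (m₁ + m₂ + 3.095)a, so a = (2.94 − 0.489)(9.81)/(2.94 + 0.489 + 3.095) = 3.686 m/s².

a ≈ 3.69 m/s²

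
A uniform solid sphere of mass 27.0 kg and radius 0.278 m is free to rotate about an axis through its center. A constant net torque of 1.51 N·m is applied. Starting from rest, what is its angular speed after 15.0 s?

I = (2/5)MR² = (2/5)(27.0)(0.278)² = 0.8347 kg·m².
α = τ/I = 1.51/0.8347 = 1.809 rad/s².
ω = ω₀ + αt = 0 + (1.809)(15.0) = 27.14 rad/s.

ω ≈ 27.1 rad/s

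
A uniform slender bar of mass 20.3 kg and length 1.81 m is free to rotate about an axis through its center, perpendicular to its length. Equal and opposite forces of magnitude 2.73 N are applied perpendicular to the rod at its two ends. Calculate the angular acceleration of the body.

I = (1/12)ML² = (1/12)(20.3)(1.81)² = 5.542 kg·m².
The couple gives τ = F·(L/2) + F·(L/2) = F L = (2.73)(1.81) = 4.941 N·m.
From τ = Iα: α = 4.941/5.542 = 0.8916 rad/s².

α ≈ 0.892 rad/s²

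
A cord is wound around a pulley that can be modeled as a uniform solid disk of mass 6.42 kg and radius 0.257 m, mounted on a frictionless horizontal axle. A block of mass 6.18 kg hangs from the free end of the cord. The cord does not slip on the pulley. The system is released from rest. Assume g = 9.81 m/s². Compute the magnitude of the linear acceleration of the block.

I = ½MR² = (1/2)(6.42)(0.257)² = 0.2120 kg·m².
Block: mg − T = ma. Pulley: TR = Iα. No-slip: a = αR, so T = (I/R²)a = 3.210·a.
Then mg = (m + 3.210)a, so a = (6.18)(9.81)/(6.18 + 3.210) = 6.456 m/s².

a ≈ 6.46 m/s²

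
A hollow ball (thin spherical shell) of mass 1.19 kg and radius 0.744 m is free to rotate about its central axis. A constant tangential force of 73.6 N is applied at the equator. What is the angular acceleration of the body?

α ≈ 125 rad/s²

I = (2/3)MR² = (2/3)(1.19)(0.744)² = 0.4391 kg·m².
τ = F R = (73.6)(0.744) = 54.76 N·m.
From τ = Iα: α = 54.76/0.4391 = 124.7 rad/s².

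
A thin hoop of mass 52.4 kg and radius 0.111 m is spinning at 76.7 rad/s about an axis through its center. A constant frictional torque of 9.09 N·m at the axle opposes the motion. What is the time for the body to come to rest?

t ≈ 5.45 s

I = MR² = (52.4)(0.111)² = 0.6456 kg·m².
The net torque has magnitude 9.09 N·m, opposing ω.
|α| = τ/I = 9.090/0.6456 = 14.08 rad/s² (deceleration).
0 = ω₀ − |α|t ⇒ t = ω₀/|α| = 76.7/14.08 = 5.448 s.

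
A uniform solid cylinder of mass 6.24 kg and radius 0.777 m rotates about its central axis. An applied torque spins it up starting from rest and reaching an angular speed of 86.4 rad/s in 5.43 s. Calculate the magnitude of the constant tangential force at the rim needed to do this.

F ≈ 38.6 N

I = ½MR² = (1/2)(6.24)(0.777)² = 1.884 kg·m².
α = Δω/Δt = (86.4 − 0)/5.43 = 15.91 rad/s².
The required torque is τ = Iα = (1.884)(15.91) = 29.97 N·m.
A tangential force at the rim gives τ = FR, so F = τ/R = 29.97/0.777 = 38.57 N.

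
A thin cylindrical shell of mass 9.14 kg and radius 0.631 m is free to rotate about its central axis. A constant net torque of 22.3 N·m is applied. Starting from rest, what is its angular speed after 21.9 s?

I = MR² = (9.14)(0.631)² = 3.639 kg·m².
α = τ/I = 22.3/3.639 = 6.128 rad/s².
ω = ω₀ + αt = 0 + (6.128)(21.9) = 134.2 rad/s.

ω ≈ 134 rad/s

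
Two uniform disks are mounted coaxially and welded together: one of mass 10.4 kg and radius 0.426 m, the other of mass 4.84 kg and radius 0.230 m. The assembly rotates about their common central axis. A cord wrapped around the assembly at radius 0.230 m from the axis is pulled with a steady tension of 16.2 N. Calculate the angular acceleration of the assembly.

α ≈ 3.48 rad/s²

I = ½M₁R₁² + ½M₂R₂² = ½(10.4)(0.426)² + ½(4.84)(0.230)² = 1.072 kg·m².
τ = F r = (16.2)(0.230) = 3.726 N·m.
α = τ/I = 3.726/1.072 = 3.477 rad/s².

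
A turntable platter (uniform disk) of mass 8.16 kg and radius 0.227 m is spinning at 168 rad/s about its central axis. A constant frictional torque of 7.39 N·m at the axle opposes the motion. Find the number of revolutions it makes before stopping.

I = ½MR² = (1/2)(8.16)(0.227)² = 0.2102 kg·m².
The net torque has magnitude 7.39 N·m, opposing ω.
|α| = τ/I = 7.390/0.2102 = 35.15 rad/s² (deceleration).
ω² = ω₀² − 2|α|θ with ω = 0 ⇒ θ = ω₀²/(2|α|) = 401.5 rad = 63.90 rev.

≈ 63.9 revolutions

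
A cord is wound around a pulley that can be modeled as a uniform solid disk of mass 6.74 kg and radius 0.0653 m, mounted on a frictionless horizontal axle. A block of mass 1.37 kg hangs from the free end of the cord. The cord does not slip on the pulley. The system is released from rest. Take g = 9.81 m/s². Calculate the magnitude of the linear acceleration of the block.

I = ½MR² = (1/2)(6.74)(0.0653)² = 0.01437 kg·m².
Block: mg − T = ma. Pulley: TR = Iα. No-slip: a = αR, so T = (I/R²)a = 3.370·a.
Then mg = (m + 3.370)a, so a = (1.37)(9.81)/(1.37 + 3.370) = 2.835 m/s².

a ≈ 2.84 m/s²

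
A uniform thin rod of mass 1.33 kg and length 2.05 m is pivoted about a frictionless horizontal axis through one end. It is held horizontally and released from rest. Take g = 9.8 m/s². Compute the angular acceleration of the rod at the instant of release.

About the pivot, I = (1/3)ML² = (1/3)(1.33)(2.05)² = 1.863 kg·m².
The weight acts at the center, a distance L/2 = 1.025 m from the pivot; τ = Mg(L/2) = 13.36 N·m.
α = τ/I = 13.36/1.863 = 7.171 rad/s².

α ≈ 7.17 rad/s²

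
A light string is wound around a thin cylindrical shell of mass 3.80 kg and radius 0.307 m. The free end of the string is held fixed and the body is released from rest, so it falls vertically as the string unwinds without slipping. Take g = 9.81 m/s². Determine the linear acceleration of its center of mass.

Translation: Mg − T = Ma. Rotation about the center: TR = Iα with I = MR².
With a = αR: T = (I/R²)a = M a, so Mg = (1 + 1.000)Ma.
a = g/(1 + 1.000) = 9.81/2.000 = 4.905 m/s².

a ≈ 4.91 m/s²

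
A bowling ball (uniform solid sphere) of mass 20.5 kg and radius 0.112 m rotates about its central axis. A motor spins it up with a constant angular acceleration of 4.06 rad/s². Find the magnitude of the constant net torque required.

I = (2/5)MR² = (2/5)(20.5)(0.112)² = 0.1029 kg·m².
τ = Iα = (0.1029)(4.060) = 0.4176 N·m.

τ ≈ 0.418 N·m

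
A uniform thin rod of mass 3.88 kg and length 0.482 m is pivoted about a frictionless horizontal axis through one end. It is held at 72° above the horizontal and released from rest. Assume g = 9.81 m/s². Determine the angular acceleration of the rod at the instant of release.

About the pivot, I = (1/3)ML² = (1/3)(3.88)(0.482)² = 0.3005 kg·m².
The weight acts at the center, a distance L/2 = 0.2410 m from the pivot; τ = Mg(L/2) cos 72° = 2.835 N·m.
α = τ/I = 2.835/0.3005 = 9.434 rad/s².

α ≈ 9.43 rad/s²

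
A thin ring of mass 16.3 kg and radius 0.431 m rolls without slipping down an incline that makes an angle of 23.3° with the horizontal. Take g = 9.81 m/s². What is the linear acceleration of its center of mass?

Translation along the incline: Mg sinθ − f = Ma.
Rotation about the center: fR = Iα with I = MR². No-slip gives a = αR, so f = (I/R²)a = M a.
Substituting: Mg sinθ = (1 + 1.000)Ma, so a = g sinθ/(1 + 1.000) = (9.81) sin 23.3° / 2.000 = 1.940 m/s².

a ≈ 1.94 m/s²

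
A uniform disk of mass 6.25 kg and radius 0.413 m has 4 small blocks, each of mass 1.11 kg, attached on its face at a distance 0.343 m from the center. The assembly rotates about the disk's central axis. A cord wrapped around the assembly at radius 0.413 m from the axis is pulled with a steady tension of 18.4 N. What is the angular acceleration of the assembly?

α ≈ 7.20 rad/s²

I_disk = ½MR² = ½(6.25)(0.413)² = 0.5330 kg·m².
I_blocks = 4·m·r² = 4(1.11)(0.343)² = 0.5224 kg·m².
Total I = 1.055 kg·m².
τ = F r = (18.4)(0.413) = 7.599 N·m.
α = τ/I = 7.599/1.055 = 7.200 rad/s².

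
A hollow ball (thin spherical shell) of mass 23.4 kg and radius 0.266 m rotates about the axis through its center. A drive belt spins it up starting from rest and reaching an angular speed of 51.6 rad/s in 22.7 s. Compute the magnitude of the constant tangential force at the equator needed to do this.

I = (2/3)MR² = (2/3)(23.4)(0.266)² = 1.104 kg·m².
α = Δω/Δt = (51.6 − 0)/22.7 = 2.273 rad/s².
The required torque is τ = Iα = (1.104)(2.273) = 2.509 N·m.
A tangential force at the equator gives τ = FR, so F = τ/R = 2.509/0.266 = 9.433 N.

F ≈ 9.43 N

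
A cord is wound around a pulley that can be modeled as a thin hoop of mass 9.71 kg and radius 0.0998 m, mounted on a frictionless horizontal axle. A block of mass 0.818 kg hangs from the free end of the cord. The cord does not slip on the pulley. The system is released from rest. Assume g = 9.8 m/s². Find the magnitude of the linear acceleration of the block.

a ≈ 0.761 m/s²

I = MR² = (9.71)(0.0998)² = 0.09671 kg·m².
Block: mg − T = ma. Pulley: TR = Iα. No-slip: a = αR, so T = (I/R²)a = 9.710·a.
Then mg = (m + 9.710)a, so a = (0.818)(9.8)/(0.818 + 9.710) = 0.7614 m/s².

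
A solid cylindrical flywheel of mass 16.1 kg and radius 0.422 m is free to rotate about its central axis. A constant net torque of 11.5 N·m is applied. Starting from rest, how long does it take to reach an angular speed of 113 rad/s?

t ≈ 14.1 s

I = ½MR² = (1/2)(16.1)(0.422)² = 1.434 kg·m².
α = τ/I = 11.5/1.434 = 8.022 rad/s².
ω = αt ⇒ t = ω/α = 113/8.022 = 14.09 s.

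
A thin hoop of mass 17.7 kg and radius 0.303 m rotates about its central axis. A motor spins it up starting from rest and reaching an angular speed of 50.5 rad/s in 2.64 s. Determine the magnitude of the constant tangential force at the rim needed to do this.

F ≈ 103 N

I = MR² = (17.7)(0.303)² = 1.625 kg·m².
α = Δω/Δt = (50.5 − 0)/2.64 = 19.13 rad/s².
The required torque is τ = Iα = (1.625)(19.13) = 31.08 N·m.
A tangential force at the rim gives τ = FR, so F = τ/R = 31.08/0.303 = 102.6 N.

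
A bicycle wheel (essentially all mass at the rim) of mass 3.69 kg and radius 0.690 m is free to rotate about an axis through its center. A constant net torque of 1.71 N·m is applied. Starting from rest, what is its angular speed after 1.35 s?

I = MR² = (3.69)(0.690)² = 1.757 kg·m².
α = τ/I = 1.71/1.757 = 0.9734 rad/s².
ω = ω₀ + αt = 0 + (0.9734)(1.35) = 1.314 rad/s.

ω ≈ 1.31 rad/s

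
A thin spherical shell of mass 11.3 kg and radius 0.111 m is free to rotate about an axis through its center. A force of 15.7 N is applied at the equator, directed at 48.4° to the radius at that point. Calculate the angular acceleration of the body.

I = (2/3)MR² = (2/3)(11.3)(0.111)² = 0.09282 kg·m².
Only the tangential component produces torque: τ = F R sinθ = (15.7)(0.111) sin 48.4° = 1.303 N·m.
Newton's second law for rotation, τ = Iα, gives α = τ/I = 1.303/0.09282 = 14.04 rad/s².

α ≈ 14.0 rad/s²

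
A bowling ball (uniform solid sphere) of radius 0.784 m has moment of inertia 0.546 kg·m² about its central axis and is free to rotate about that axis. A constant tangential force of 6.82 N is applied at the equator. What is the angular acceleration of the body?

α ≈ 9.79 rad/s²

τ = F R = (6.82)(0.784) = 5.347 N·m.
Newton's second law for rotation, τ = Iα, gives α = τ/I = 5.347/0.5460 = 9.793 rad/s².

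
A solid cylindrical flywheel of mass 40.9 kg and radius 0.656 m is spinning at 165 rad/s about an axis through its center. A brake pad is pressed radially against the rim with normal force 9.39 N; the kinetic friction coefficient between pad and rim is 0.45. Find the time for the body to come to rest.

I = ½MR² = (1/2)(40.9)(0.656)² = 8.800 kg·m².
Friction force f = μN = (0.45)(9.39) = 4.226 N at the rim; torque magnitude τ = fR = 2.772 N·m, opposing ω.
|α| = τ/I = 2.772/8.800 = 0.3150 rad/s² (deceleration).
0 = ω₀ − |α|t ⇒ t = ω₀/|α| = 165/0.3150 = 523.8 s.

t ≈ 524 s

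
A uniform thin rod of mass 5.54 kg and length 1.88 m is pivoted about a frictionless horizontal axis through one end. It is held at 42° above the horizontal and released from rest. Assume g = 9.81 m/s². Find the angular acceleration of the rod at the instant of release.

α ≈ 5.82 rad/s²

About the pivot, I = (1/3)ML² = (1/3)(5.54)(1.88)² = 6.527 kg·m².
The weight acts at the center, a distance L/2 = 0.9400 m from the pivot; τ = Mg(L/2) cos 42° = 37.96 N·m.
α = τ/I = 37.96/6.527 = 5.817 rad/s².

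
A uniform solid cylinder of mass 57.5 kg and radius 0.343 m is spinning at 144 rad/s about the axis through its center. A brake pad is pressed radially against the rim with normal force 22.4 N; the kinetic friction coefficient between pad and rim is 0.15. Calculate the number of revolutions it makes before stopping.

≈ 4840 revolutions

I = ½MR² = (1/2)(57.5)(0.343)² = 3.382 kg·m².
Friction force f = μN = (0.15)(22.4) = 3.360 N at the rim; torque magnitude τ = fR = 1.152 N·m, opposing ω.
|α| = τ/I = 1.152/3.382 = 0.3407 rad/s² (deceleration).
ω² = ω₀² − 2|α|θ with ω = 0 ⇒ θ = ω₀²/(2|α|) = 30430 rad = 4843 rev.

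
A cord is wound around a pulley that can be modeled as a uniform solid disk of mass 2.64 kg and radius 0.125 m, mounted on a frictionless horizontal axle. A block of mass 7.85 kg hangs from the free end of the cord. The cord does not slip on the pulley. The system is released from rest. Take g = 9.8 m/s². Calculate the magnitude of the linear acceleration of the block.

I = ½MR² = (1/2)(2.64)(0.125)² = 0.02063 kg·m².
Block: mg − T = ma. Pulley: TR = Iα. No-slip: a = αR, so T = (I/R²)a = 1.320·a.
Then mg = (m + 1.320)a, so a = (7.85)(9.8)/(7.85 + 1.320) = 8.389 m/s².

a ≈ 8.39 m/s²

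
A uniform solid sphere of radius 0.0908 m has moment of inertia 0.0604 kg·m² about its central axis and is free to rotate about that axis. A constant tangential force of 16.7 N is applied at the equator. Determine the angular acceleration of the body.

α ≈ 25.1 rad/s²

τ = F R = (16.7)(0.0908) = 1.516 N·m.
Newton's second law for rotation, τ = Iα, gives α = τ/I = 1.516/0.06040 = 25.11 rad/s².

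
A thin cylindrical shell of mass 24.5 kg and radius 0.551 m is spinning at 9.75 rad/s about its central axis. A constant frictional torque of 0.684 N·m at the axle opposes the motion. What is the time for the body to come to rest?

I = MR² = (24.5)(0.551)² = 7.438 kg·m².
The net torque has magnitude 0.684 N·m, opposing ω.
|α| = τ/I = 0.6840/7.438 = 0.09196 rad/s² (deceleration).
0 = ω₀ − |α|t ⇒ t = ω₀/|α| = 9.75/0.09196 = 106.0 s.

t ≈ 106 s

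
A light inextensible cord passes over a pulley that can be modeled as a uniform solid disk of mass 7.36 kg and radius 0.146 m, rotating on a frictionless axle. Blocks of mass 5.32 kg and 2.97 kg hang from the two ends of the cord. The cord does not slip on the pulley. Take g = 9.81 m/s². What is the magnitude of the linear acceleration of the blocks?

a ≈ 1.93 m/s²

I = ½MR² = (1/2)(7.36)(0.146)² = 0.07844 kg·m².
Heavier block: m₁g − T₁ = m₁a. Lighter block: T₂ − m₂g = m₂a.
Pulley: (T₁ − T₂)R = Iα = I(a/R), so T₁ − T₂ = (I/R²)a = (1/2)M_p a = 3.680·a.
Adding the three: (m₁ − m₂)g = (m₁ + m₂ + 3.680)a, so a = (5.32 − 2.97)(9.81)/(5.32 + 2.97 + 3.680) = 1.926 m/s².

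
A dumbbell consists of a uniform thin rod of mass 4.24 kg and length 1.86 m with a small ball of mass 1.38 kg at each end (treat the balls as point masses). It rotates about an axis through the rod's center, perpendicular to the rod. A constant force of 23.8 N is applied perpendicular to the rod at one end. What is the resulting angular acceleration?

α ≈ 6.13 rad/s²

I_rod = (1/12)ML² = (1/12)(4.24)(1.86)² = 1.222 kg·m².
I_balls = 2·m·(L/2)² = 2(1.38)(0.9300)² = 2.387 kg·m².
Total I = 3.610 kg·m².
τ = F·(L/2) = (23.8)(0.930) = 22.13 N·m.
α = τ/I = 22.13/3.610 = 6.132 rad/s².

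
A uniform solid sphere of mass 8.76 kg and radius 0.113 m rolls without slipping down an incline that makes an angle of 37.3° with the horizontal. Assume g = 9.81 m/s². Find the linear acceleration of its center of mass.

a ≈ 4.25 m/s²

Translation along the incline: Mg sinθ − f = Ma.
Rotation about the center: fR = Iα with I = (2/5)MR². No-slip gives a = αR, so f = (I/R²)a = (2/5)M a.
Substituting: Mg sinθ = (1 + 0.4000)Ma, so a = g sinθ/(1 + 0.4000) = (9.81) sin 37.3° / 1.400 = 4.246 m/s².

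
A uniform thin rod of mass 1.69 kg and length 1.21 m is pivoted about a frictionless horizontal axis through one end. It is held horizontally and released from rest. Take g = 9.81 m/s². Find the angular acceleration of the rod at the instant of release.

α ≈ 12.2 rad/s²

About the pivot, I = (1/3)ML² = (1/3)(1.69)(1.21)² = 0.8248 kg·m².
The weight acts at the center, a distance L/2 = 0.6050 m from the pivot; τ = Mg(L/2) = 10.03 N·m.
α = τ/I = 10.03/0.8248 = 12.16 rad/s².
(Equivalently α = (3g/(2L)) = 12.16 rad/s².)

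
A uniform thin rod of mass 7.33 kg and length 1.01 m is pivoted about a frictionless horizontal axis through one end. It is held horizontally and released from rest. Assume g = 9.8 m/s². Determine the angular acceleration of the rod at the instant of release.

α ≈ 14.6 rad/s²

About the pivot, I = (1/3)ML² = (1/3)(7.33)(1.01)² = 2.492 kg·m².
The weight acts at the center, a distance L/2 = 0.5050 m from the pivot; τ = Mg(L/2) = 36.28 N·m.
α = τ/I = 36.28/2.492 = 14.55 rad/s².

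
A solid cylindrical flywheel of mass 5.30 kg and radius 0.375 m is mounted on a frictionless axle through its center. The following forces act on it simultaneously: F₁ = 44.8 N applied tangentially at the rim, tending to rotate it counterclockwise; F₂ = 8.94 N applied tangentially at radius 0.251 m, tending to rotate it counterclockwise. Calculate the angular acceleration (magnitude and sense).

I = ½MR² = (1/2)(5.30)(0.375)² = 0.3727 kg·m².
Taking counterclockwise as positive: τ₁ = +(44.8)(0.375) = +16.80 N·m; τ₂ = +(8.94)(0.251) = +2.244 N·m.
Net torque τ = 19.04 N·m.
α = τ/I = 19.04/0.3727 = 51.10 rad/s².

α ≈ 51.1 rad/s², counterclockwise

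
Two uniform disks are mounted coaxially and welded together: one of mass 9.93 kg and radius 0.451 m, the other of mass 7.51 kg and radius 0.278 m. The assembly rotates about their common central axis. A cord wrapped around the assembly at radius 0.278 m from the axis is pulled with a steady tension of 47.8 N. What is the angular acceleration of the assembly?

I = ½M₁R₁² + ½M₂R₂² = ½(9.93)(0.451)² + ½(7.51)(0.278)² = 1.300 kg·m².
τ = F r = (47.8)(0.278) = 13.29 N·m.
α = τ/I = 13.29/1.300 = 10.22 rad/s².

α ≈ 10.2 rad/s²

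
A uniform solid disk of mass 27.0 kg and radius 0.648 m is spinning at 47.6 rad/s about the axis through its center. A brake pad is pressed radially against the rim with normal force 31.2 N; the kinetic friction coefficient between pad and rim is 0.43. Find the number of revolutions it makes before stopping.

≈ 118 revolutions

I = ½MR² = (1/2)(27.0)(0.648)² = 5.669 kg·m².
Friction force f = μN = (0.43)(31.2) = 13.42 N at the rim; torque magnitude τ = fR = 8.694 N·m, opposing ω.
|α| = τ/I = 8.694/5.669 = 1.534 rad/s² (deceleration).
ω² = ω₀² − 2|α|θ with ω = 0 ⇒ θ = ω₀²/(2|α|) = 738.7 rad = 117.6 rev.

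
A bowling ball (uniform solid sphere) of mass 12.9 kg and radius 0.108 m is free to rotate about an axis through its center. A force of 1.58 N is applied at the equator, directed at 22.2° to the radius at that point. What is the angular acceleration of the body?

α ≈ 1.07 rad/s²

I = (2/5)MR² = (2/5)(12.9)(0.108)² = 0.06019 kg·m².
Only the tangential component produces torque: τ = F R sinθ = (1.58)(0.108) sin 22.2° = 0.06447 N·m.
From τ = Iα: α = 0.06447/0.06019 = 1.071 rad/s².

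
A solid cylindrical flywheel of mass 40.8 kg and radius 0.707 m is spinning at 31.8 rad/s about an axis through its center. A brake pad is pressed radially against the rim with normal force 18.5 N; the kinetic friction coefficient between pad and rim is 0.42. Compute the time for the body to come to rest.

I = ½MR² = (1/2)(40.8)(0.707)² = 10.20 kg·m².
Friction force f = μN = (0.42)(18.5) = 7.770 N at the rim; torque magnitude τ = fR = 5.493 N·m, opposing ω.
|α| = τ/I = 5.493/10.20 = 0.5387 rad/s² (deceleration).
0 = ω₀ − |α|t ⇒ t = ω₀/|α| = 31.8/0.5387 = 59.03 s.

t ≈ 59.0 s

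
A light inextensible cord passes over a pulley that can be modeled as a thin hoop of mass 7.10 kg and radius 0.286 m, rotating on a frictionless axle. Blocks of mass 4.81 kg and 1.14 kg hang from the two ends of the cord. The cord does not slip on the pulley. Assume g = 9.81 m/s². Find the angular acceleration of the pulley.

α ≈ 9.65 rad/s²

I = MR² = (7.10)(0.286)² = 0.5808 kg·m².
Heavier block: m₁g − T₁ = m₁a. Lighter block: T₂ − m₂g = m₂a.
Pulley: (T₁ − T₂)R = Iα = I(a/R), so T₁ − T₂ = (I/R²)a = 1·M_p a = 7.100·a.
Adding the three: (m₁ − m₂)g = (m₁ + m₂ + 7.100)a, so a = (4.81 − 1.14)(9.81)/(4.81 + 1.14 + 7.100) = 2.759 m/s².
α = a/R = 2.759/0.286 = 9.646 rad/s².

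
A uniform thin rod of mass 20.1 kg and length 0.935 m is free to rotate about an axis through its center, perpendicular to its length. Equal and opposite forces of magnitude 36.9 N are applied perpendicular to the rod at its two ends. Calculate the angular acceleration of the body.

α ≈ 23.6 rad/s²

I = (1/12)ML² = (1/12)(20.1)(0.935)² = 1.464 kg·m².
The couple gives τ = F·(L/2) + F·(L/2) = F L = (36.9)(0.935) = 34.50 N·m.
Newton's second law for rotation, τ = Iα, gives α = τ/I = 34.50/1.464 = 23.56 rad/s².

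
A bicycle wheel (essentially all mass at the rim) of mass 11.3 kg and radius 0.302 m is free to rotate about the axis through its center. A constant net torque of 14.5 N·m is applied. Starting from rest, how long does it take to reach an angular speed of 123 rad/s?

t ≈ 8.74 s

I = MR² = (11.3)(0.302)² = 1.031 kg·m².
α = τ/I = 14.5/1.031 = 14.07 rad/s².
ω = αt ⇒ t = ω/α = 123/14.07 = 8.742 s.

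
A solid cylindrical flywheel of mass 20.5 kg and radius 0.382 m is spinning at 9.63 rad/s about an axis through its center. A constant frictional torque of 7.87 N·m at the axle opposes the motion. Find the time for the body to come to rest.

t ≈ 1.83 s

I = ½MR² = (1/2)(20.5)(0.382)² = 1.496 kg·m².
The net torque has magnitude 7.87 N·m, opposing ω.
|α| = τ/I = 7.870/1.496 = 5.262 rad/s² (deceleration).
0 = ω₀ − |α|t ⇒ t = ω₀/|α| = 9.63/5.262 = 1.830 s.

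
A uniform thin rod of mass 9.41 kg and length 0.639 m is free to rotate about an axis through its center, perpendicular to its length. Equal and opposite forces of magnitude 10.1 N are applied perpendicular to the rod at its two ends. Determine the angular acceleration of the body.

α ≈ 20.2 rad/s²

I = (1/12)ML² = (1/12)(9.41)(0.639)² = 0.3202 kg·m².
The couple gives τ = F·(L/2) + F·(L/2) = F L = (10.1)(0.639) = 6.454 N·m.
From τ = Iα: α = 6.454/0.3202 = 20.16 rad/s².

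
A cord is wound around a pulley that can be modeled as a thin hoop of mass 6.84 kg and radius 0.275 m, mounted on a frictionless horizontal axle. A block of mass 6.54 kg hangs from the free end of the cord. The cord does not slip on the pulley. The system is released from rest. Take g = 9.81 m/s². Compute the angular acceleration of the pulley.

α ≈ 17.4 rad/s²

I = MR² = (6.84)(0.275)² = 0.5173 kg·m².
Block: mg − T = ma. Pulley: TR = Iα. No-slip: a = αR, so T = (I/R²)a = 6.840·a.
Then mg = (m + 6.840)a, so a = (6.54)(9.81)/(6.54 + 6.840) = 4.795 m/s².
α = a/R = 4.795/0.275 = 17.44 rad/s².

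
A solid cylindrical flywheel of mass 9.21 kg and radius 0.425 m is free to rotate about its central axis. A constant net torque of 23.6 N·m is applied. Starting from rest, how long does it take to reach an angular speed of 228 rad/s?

I = ½MR² = (1/2)(9.21)(0.425)² = 0.8318 kg·m².
α = τ/I = 23.6/0.8318 = 28.37 rad/s².
ω = αt ⇒ t = ω/α = 228/28.37 = 8.036 s.

t ≈ 8.04 s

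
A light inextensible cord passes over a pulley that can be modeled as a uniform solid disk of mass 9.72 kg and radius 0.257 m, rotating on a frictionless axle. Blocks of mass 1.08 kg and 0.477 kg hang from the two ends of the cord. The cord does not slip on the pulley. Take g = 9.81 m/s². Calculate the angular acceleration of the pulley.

α ≈ 3.59 rad/s²

I = ½MR² = (1/2)(9.72)(0.257)² = 0.3210 kg·m².
Heavier block: m₁g − T₁ = m₁a. Lighter block: T₂ − m₂g = m₂a.
Pulley: (T₁ − T₂)R = Iα = I(a/R), so T₁ − T₂ = (I/R²)a = (1/2)M_p a = 4.860·a.
Adding the three: (m₁ − m₂)g = (m₁ + m₂ + 4.860)a, so a = (1.08 − 0.477)(9.81)/(1.08 + 0.477 + 4.860) = 0.9218 m/s².
α = a/R = 0.9218/0.257 = 3.587 rad/s².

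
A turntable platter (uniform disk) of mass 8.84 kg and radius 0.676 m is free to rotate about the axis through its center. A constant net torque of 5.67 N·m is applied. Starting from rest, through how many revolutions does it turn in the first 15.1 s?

I = ½MR² = (1/2)(8.84)(0.676)² = 2.020 kg·m².
α = τ/I = 5.67/2.020 = 2.807 rad/s².
θ = ½αt² = ½(2.807)(15.1)² = 320.0 rad.
Revolutions = θ/(2π) = 50.93.

≈ 50.9 revolutions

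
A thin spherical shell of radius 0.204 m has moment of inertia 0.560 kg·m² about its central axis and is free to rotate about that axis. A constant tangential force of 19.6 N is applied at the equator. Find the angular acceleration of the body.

τ = F R = (19.6)(0.204) = 3.998 N·m.
Newton's second law for rotation, τ = Iα, gives α = τ/I = 3.998/0.5600 = 7.140 rad/s².

α ≈ 7.14 rad/s²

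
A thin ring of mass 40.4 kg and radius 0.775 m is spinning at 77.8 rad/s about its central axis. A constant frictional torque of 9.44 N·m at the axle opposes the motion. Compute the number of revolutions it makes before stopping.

I = MR² = (40.4)(0.775)² = 24.27 kg·m².
The net torque has magnitude 9.44 N·m, opposing ω.
|α| = τ/I = 9.440/24.27 = 0.3890 rad/s² (deceleration).
ω² = ω₀² − 2|α|θ with ω = 0 ⇒ θ = ω₀²/(2|α|) = 7779 rad = 1238 rev.

≈ 1240 revolutions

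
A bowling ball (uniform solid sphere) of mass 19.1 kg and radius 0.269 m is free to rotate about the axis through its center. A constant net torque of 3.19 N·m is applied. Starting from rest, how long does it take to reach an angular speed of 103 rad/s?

t ≈ 17.9 s

I = (2/5)MR² = (2/5)(19.1)(0.269)² = 0.5528 kg·m².
α = τ/I = 3.19/0.5528 = 5.770 rad/s².
ω = αt ⇒ t = ω/α = 103/5.770 = 17.85 s.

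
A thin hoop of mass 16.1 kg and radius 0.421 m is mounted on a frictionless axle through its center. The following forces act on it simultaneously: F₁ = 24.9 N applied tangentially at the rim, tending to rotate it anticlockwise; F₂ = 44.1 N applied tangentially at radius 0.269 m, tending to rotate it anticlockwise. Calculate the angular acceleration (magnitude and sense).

I = MR² = (16.1)(0.421)² = 2.854 kg·m².
Taking anticlockwise as positive: τ₁ = +(24.9)(0.421) = +10.48 N·m; τ₂ = +(44.1)(0.269) = +11.86 N·m.
Net torque τ = 22.35 N·m.
α = τ/I = 22.35/2.854 = 7.831 rad/s².

α ≈ 7.83 rad/s², anticlockwise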